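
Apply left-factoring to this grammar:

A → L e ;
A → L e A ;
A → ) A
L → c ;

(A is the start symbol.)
Left-factoring transforms A → αβ₁ | αβ₂ into A → αA' and A' → β₁ | β₂
(α is the longest common prefix among the alternatives). Repeat until
no nonterminal has two alternatives with a common prefix.

Round 1: A has alternatives sharing prefix 'L e'. Introduce A': A → L e A'
  Add: A' → ;
  Add: A' → A ;

No remaining common prefixes — done.

Resulting grammar:
A → L e A'
A' → ;
A' → A ;
A → ) A
L → c ;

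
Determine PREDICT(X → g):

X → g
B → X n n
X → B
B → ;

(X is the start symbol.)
PREDICT(X → g) = (FIRST(RHS) \ {ε}) ∪ (FOLLOW(X) if ε ∈ FIRST(RHS), i.e. RHS ⇒* ε)
FIRST(g) = { 'g' }
ε ∉ FIRST(g), so FOLLOW(X) is not added.
PREDICT(X → g) = { 'g' }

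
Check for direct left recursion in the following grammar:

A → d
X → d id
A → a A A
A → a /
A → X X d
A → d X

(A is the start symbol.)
No direct left recursion

Direct left recursion occurs when N → N α for some non-terminal N (the right-hand side begins with the left-hand side itself).

A → d: starts with d
X → d id: starts with d
A → a A A: starts with a
A → a /: starts with a
A → X X d: starts with X
A → d X: starts with d

No direct left recursion found.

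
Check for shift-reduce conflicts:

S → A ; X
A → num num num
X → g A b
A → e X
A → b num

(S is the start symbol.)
No shift-reduce conflicts

A shift-reduce conflict occurs when an LR(0) state has both:
  - a complete (reduce) item [A → α .] (dot at the end), and
  - a shift item [B → β . c γ] (dot before a terminal).

Augment with S' → S and build the canonical LR(0) collection (I0 = CLOSURE({[S' → . S]}), then GOTO on every symbol after a dot until no new states appear). It has 15 states:
  I0: { [A → . b num], [A → . e X], [A → . num num num], [S → . A ; X], [S' → . S] }  — shift
  I1: { [S → A . ; X] }  — shift
  I2: { [S' → S .] }  — accept
  I3: { [A → b . num] }  — shift
  I4: { [A → e . X], [X → . g A b] }  — shift
  I5: { [A → num . num num] }  — shift
  I6: { [A → num num . num] }  — shift
  I7: { [A → num num num .] }  — reduce
  I8: { [A → e X .] }  — reduce
  I9: { [A → . b num], [A → . e X], [A → . num num num], [X → g . A b] }  — shift
  I10: { [X → g A . b] }  — shift
  I11: { [X → g A b .] }  — reduce
  I12: { [A → b num .] }  — reduce
  I13: { [S → A ; . X], [X → . g A b] }  — shift
  I14: { [S → A ; X .] }  — reduce

No state contains both a complete item and a shift item.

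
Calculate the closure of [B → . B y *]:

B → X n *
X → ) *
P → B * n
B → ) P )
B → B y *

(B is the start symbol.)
{ [B → . ) P )], [B → . B y *], [B → . X n *], [X → . ) *] }

Start with: [B → . B y *]
  [B → . B y *] has the dot before B: add [B → . X n *], [B → . ) P )]
  [B → . X n *] has the dot before X: add [X → . ) *]
No further items can be added.

CLOSURE = { [B → . ) P )], [B → . B y *], [B → . X n *], [X → . ) *] }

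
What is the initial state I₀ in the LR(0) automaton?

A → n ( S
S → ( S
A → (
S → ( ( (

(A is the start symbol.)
{ [A → . (], [A → . n ( S], [A' → . A] }

First, augment the grammar with A' → A
I₀ = CLOSURE({ [A' → . A] }):
  [A' → . A] has the dot before A: add [A → . n ( S], [A → . (]
No further items can be added.

I₀ = { [A → . (], [A → . n ( S], [A' → . A] }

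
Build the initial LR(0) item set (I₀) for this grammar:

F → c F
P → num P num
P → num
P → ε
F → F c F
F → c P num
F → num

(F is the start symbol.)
First, augment the grammar with F' → F
I₀ = CLOSURE({ [F' → . F] }):
  [F' → . F] has the dot before F: add [F → . c F], [F → . F c F], [F → . c P num], [F → . num]
No further items can be added.

I₀ = { [F → . F c F], [F → . c F], [F → . c P num], [F → . num], [F' → . F] }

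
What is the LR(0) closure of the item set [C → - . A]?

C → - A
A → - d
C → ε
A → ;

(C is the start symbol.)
To compute CLOSURE, for each item [A → α.Bβ] where B is a non-terminal, add [B → .γ] for all productions B → γ; repeat for the newly added items until nothing changes.

Start with: [C → - . A]
  [C → - . A] has the dot before A: add [A → . - d], [A → . ;]
No further items can be added.

CLOSURE = { [A → . - d], [A → . ;], [C → - . A] }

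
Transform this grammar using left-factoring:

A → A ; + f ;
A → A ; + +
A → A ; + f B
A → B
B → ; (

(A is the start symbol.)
Left-factoring transforms A → αβ₁ | αβ₂ into A → αA' and A' → β₁ | β₂
(α is the longest common prefix among the alternatives). Repeat until
no nonterminal has two alternatives with a common prefix.

Round 1: A has alternatives sharing prefix 'A ; +'. Introduce A': A → A ; + A'
  Add: A' → f ;
  Add: A' → +
  Add: A' → f B

Round 2: A' has alternatives sharing prefix 'f'. Introduce A'': A' → f A''
  Add: A'' → ;
  Add: A'' → B

No remaining common prefixes — done.

Resulting grammar:
A → A ; + A'
A' → f A''
A'' → ;
A'' → B
A' → +
A → B
B → ; (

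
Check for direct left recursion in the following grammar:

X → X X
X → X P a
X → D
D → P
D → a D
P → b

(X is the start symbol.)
Yes, X is left-recursive

X → X X: LEFT RECURSIVE (starts with X)
X → X P a: LEFT RECURSIVE (starts with X)
X → D: starts with D
D → P: starts with P
D → a D: starts with a
P → b: starts with b

The grammar has direct left recursion on: X.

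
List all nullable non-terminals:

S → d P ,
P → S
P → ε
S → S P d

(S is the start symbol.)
A non-terminal is nullable if it can derive ε (the empty string): either it has an ε-production, or it has a production whose right-hand side consists entirely of nullable non-terminals.

ε-productions: P → ε
So P is immediately nullable.
No further non-terminal can be added: every production for the remaining non-terminals contains a terminal or a non-nullable non-terminal.
Nullable = { 'P' }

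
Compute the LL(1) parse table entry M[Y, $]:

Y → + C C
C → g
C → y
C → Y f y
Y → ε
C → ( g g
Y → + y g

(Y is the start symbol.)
Y → ε

To find M[Y, $], we find productions for Y where $ is in the predict set (PREDICT(N → α) = (FIRST(α) \ {ε}) ∪ (FOLLOW(N) if α ⇒* ε)).

Relevant sets:
  FOLLOW(Y) = { $, 'f' }

Y → + C C: PREDICT = { '+' }
Y → ε: PREDICT = { $, 'f' }
  $ is in predict set, so this production goes in M[Y, $]
Y → + y g: PREDICT = { '+' }

M[Y, $] = Y → ε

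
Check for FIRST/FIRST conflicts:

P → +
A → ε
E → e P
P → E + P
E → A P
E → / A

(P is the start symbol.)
FIRST sets of the non-terminals at (or reachable through a nullable prefix from) the front of some alternative:
  FIRST(E) = { '+', '/', 'e' }
  FIRST(A) = { ε }
  FIRST(P) = { '+', '/', 'e' }

Productions for P:
  P → +: FIRST = { '+' }
  P → E + P: FIRST = { '+', '/', 'e' }
Productions for E:
  E → e P: FIRST = { 'e' }
  E → A P: FIRST = { '+', '/', 'e' }
  E → / A: FIRST = { '/' }
A has only one production, so no FIRST/FIRST conflict is possible there.

Conflict for P: P → + and P → E + P
  Overlap: { '+' }
Conflict for E: E → e P and E → A P
  Overlap: { 'e' }
Conflict for E: E → A P and E → / A
  Overlap: { '/' }

Answer: Yes. P → '+' / P → E '+' P on { '+' }; E → e P / E → A P on { 'e' }; E → A P / E → '/' A on { '/' }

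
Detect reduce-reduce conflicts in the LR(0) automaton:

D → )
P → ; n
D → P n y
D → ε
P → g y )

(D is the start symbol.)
No reduce-reduce conflicts

Augment with D' → D and build the canonical LR(0) collection (I0 = CLOSURE({[D' → . D]}), then GOTO on every symbol after a dot until no new states appear). It has 11 states:
  I0: { [D → . )], [D → . P n y], [D → .], [D' → . D], [P → . ; n], [P → . g y )] }  — shift, reduce
  I1: { [D → ) .] }  — reduce
  I2: { [P → ; . n] }  — shift
  I3: { [D' → D .] }  — accept
  I4: { [D → P . n y] }  — shift
  I5: { [P → g . y )] }  — shift
  I6: { [P → g y . )] }  — shift
  I7: { [P → g y ) .] }  — reduce
  I8: { [D → P n . y] }  — shift
  I9: { [D → P n y .] }  — reduce
  I10: { [P → ; n .] }  — reduce

No state contains more than one complete item.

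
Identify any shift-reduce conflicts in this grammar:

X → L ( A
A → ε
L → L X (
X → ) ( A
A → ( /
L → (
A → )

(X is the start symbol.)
Augment with X' → X and build the canonical LR(0) collection (I0 = CLOSURE({[X' → . X]}), then GOTO on every symbol after a dot until no new states appear). It has 14 states:
  I0: { [L → . (], [L → . L X (], [X → . ) ( A], [X → . L ( A], [X' → . X] }  — shift
  I1: { [L → ( .] }  — reduce
  I2: { [X → ) . ( A] }  — shift
  I3: { [L → . (], [L → . L X (], [L → L . X (], [X → . ) ( A], [X → . L ( A], [X → L . ( A] }  — shift
  I4: { [X' → X .] }  — accept
  I5: { [A → . ( /], [A → . )], [A → .], [L → ( .], [X → L ( . A] }  — shift, 2 reduces
  I6: { [L → L X . (] }  — shift
  I7: { [L → L X ( .] }  — reduce
  I8: { [A → ( . /] }  — shift
  I9: { [A → ) .] }  — reduce
  I10: { [X → L ( A .] }  — reduce
  I11: { [A → ( / .] }  — reduce
  I12: { [A → . ( /], [A → . )], [A → .], [X → ) ( . A] }  — shift, reduce
  I13: { [X → ) ( A .] }  — reduce

I5 contains reduce items [A → .], [L → ( .] and shift items [A → . ( /], [A → . )] — shift-reduce conflict.
I12 contains reduce item [A → .] and shift items [A → . ( /], [A → . )] — shift-reduce conflict.

Answer: Yes — I5: [A → .] vs [A → . ( /]; I12: [A → .] vs [A → . ( /]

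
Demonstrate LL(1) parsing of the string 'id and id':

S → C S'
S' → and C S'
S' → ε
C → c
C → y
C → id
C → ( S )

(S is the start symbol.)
Stack is shown with the top on the left.

Stack       Input        Action
-------------------------------
S $         id and id $  output S → C S'
C S' $      id and id $  output C → id
id S' $     id and id $  match 'id'
S' $        and id $     output S' → and C S'
and C S' $  and id $     match 'and'
C S' $      id $         output C → id
id S' $     id $         match 'id'
S' $        $            output S' → ε
$           $            accept

The string is accepted.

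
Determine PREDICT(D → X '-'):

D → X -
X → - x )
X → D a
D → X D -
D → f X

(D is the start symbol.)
PREDICT(D → X '-') = (FIRST(RHS) \ {ε}) ∪ (FOLLOW(D) if ε ∈ FIRST(RHS), i.e. RHS ⇒* ε)
FIRST(X) = { '-', 'f' }
FIRST(X '-') = { '-', 'f' }
ε ∉ FIRST(X '-'), so FOLLOW(D) is not added.
PREDICT(D → X '-') = { '-', 'f' }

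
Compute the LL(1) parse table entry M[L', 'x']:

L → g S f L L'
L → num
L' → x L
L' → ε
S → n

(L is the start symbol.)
L' → x L, L' → ε

To find M[L', 'x'], we find productions for L' where 'x' is in the predict set (PREDICT(N → α) = (FIRST(α) \ {ε}) ∪ (FOLLOW(N) if α ⇒* ε)).

Relevant sets:
  FOLLOW(L') = { $, 'x' }

L' → x L: PREDICT = { 'x' }
  'x' is in predict set, so this production goes in M[L', 'x']
L' → ε: PREDICT = { $, 'x' }
  'x' is in predict set, so this production goes in M[L', 'x']

M[L', 'x'] = L' → x L, L' → ε  (a multiply-defined cell — the grammar is not LL(1))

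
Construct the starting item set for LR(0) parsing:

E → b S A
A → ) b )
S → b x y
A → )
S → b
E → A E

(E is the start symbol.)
First, augment the grammar with E' → E
I₀ = CLOSURE({ [E' → . E] }):
  [E' → . E] has the dot before E: add [E → . b S A], [E → . A E]
  [E → . A E] has the dot before A: add [A → . ) b )], [A → . )]
No further items can be added.

I₀ = { [A → . ) b )], [A → . )], [E → . A E], [E → . b S A], [E' → . E] }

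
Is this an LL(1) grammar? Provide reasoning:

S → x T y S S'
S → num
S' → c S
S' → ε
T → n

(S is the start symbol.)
No. Predict set conflict for S': { 'c' }

Relevant sets:
  FOLLOW(S') = { $, 'c' }

For S:
  PREDICT(S → x T y S S') = { 'x' }
  PREDICT(S → num) = { 'num' }
For S':
  PREDICT(S' → c S) = { 'c' }
  PREDICT(S' → ε) = { $, 'c' }
T has a single production, so nothing to check there.

Conflict found: Predict set conflict for S': { 'c' }
The grammar is NOT LL(1).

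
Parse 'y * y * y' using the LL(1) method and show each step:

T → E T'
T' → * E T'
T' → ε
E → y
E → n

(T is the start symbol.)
LL(1) parsing maintains a stack (initially the start symbol over $) and the input. At each step: if the stack top is a terminal, match it against the current input token; if it is a non-terminal N, replace it with the RHS of M[N, lookahead] (the unique production whose predict set contains the lookahead).

Stack is shown with the top on the left.

Stack     Input        Action
-----------------------------
T $       y * y * y $  output T → E T'
E T' $    y * y * y $  output E → y
y T' $    y * y * y $  match 'y'
T' $      * y * y $    output T' → * E T'
* E T' $  * y * y $    match '*'
E T' $    y * y $      output E → y
y T' $    y * y $      match 'y'
T' $      * y $        output T' → * E T'
* E T' $  * y $        match '*'
E T' $    y $          output E → y
y T' $    y $          match 'y'
T' $      $            output T' → ε
$         $            accept

The string is accepted.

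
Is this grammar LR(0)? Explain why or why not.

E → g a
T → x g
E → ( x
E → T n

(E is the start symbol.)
Yes, the grammar is LR(0)

A grammar is LR(0) if no state in the canonical LR(0) collection has:
  - both a shift item (dot before a terminal) and a complete item (shift-reduce conflict), or
  - two or more complete items (reduce-reduce conflict; the accept item [E' → E .] counts as a complete item here).

Augment with E' → E and build the canonical LR(0) collection (I0 = CLOSURE({[E' → . E]}), then GOTO on every symbol after a dot until no new states appear). It has 10 states:
  I0: { [E → . ( x], [E → . T n], [E → . g a], [E' → . E], [T → . x g] }  — shift
  I1: { [E → ( . x] }  — shift
  I2: { [E' → E .] }  — accept
  I3: { [E → T . n] }  — shift
  I4: { [E → g . a] }  — shift
  I5: { [T → x . g] }  — shift
  I6: { [T → x g .] }  — reduce
  I7: { [E → g a .] }  — reduce
  I8: { [E → T n .] }  — reduce
  I9: { [E → ( x .] }  — reduce

Every state is either a pure shift/goto state or contains exactly one complete item and nothing to shift — no conflicts. The grammar is LR(0).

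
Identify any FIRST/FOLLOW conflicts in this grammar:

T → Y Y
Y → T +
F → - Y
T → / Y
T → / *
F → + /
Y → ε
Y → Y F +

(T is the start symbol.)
A FIRST/FOLLOW conflict occurs when a non-terminal N has a nullable alternative N → β (β ⇒* ε) and another alternative N → α with FIRST(α) ∩ FOLLOW(N) ≠ ∅: on such a lookahead the parser cannot decide between expanding α and letting N vanish via β.

Nullable non-terminals: T, Y.
FIRST sets used below: FIRST(Y) = { '+', '-', '/', ε }, FIRST(T) = { '+', '-', '/', ε }, FIRST(F) = { '+', '-' }

T: nullable alternative(s) T → Y Y; FOLLOW(T) = { $, '+' }
  T → Y Y: FIRST \ {ε} = { '+', '-', '/' } — this is the only nullable alternative, skip
  T → / Y: FIRST \ {ε} = { '/' } — disjoint from FOLLOW(T)
  T → / *: FIRST \ {ε} = { '/' } — disjoint from FOLLOW(T)

Y: nullable alternative(s) Y → ε; FOLLOW(Y) = { $, '+', '-', '/' }
  Y → T +: FIRST \ {ε} = { '+', '-', '/' } — overlaps FOLLOW(Y) on { '+', '-', '/' }: CONFLICT
  Y → ε: FIRST \ {ε} = { } — this is the only nullable alternative, skip
  Y → Y F +: FIRST \ {ε} = { '+', '-', '/' } — overlaps FOLLOW(Y) on { '+', '-', '/' }: CONFLICT

F has no nullable alternative, so no FIRST/FOLLOW check is needed there.

So the grammar has 2 FIRST/FOLLOW conflicts (marked CONFLICT above).

Answer: Yes. Y → T '+' with FOLLOW(Y) on { '+', '-', '/' }; Y → Y F '+' with FOLLOW(Y) on { '+', '-', '/' }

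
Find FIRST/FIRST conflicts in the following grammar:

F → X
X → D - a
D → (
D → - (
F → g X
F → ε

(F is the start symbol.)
FIRST sets of the non-terminals at (or reachable through a nullable prefix from) the front of some alternative:
  FIRST(X) = { '(', '-' }

Productions for F:
  F → X: FIRST = { '(', '-' }
  F → g X: FIRST = { 'g' }
  F → ε: FIRST = { ε }
Productions for D:
  D → (: FIRST = { '(' }
  D → - (: FIRST = { '-' }
X has only one production, so no FIRST/FIRST conflict is possible there.

All alternatives of each non-terminal have pairwise disjoint FIRST sets.

Answer: No FIRST/FIRST conflicts.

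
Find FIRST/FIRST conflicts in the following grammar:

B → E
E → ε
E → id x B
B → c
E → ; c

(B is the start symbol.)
No FIRST/FIRST conflicts.

A FIRST/FIRST conflict occurs when two productions N → α and N → β for the same non-terminal have FIRST(α) ∩ FIRST(β) ≠ ∅ (with ε ∈ FIRST of a nullable right-hand side, so two nullable alternatives also conflict).

FIRST sets of the non-terminals at (or reachable through a nullable prefix from) the front of some alternative:
  FIRST(E) = { ';', 'id', ε }

Productions for B:
  B → E: FIRST = { ';', 'id', ε }
  B → c: FIRST = { 'c' }
Productions for E:
  E → ε: FIRST = { ε }
  E → id x B: FIRST = { 'id' }
  E → ; c: FIRST = { ';' }

All alternatives of each non-terminal have pairwise disjoint FIRST sets.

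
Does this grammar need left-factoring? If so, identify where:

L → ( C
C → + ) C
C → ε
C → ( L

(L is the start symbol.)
Left-factoring is needed when two productions for the same non-terminal
share a common prefix on the right-hand side.

Productions for C:
  C → + ) C
  C → ε
  C → ( L

No common prefixes found.

Answer: No, left-factoring is not needed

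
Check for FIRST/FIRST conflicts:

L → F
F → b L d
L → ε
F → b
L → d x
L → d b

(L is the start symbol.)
Yes. L → d x / L → d b on { 'd' }; F → b L d / F → b on { 'b' }

A FIRST/FIRST conflict occurs when two productions N → α and N → β for the same non-terminal have FIRST(α) ∩ FIRST(β) ≠ ∅ (with ε ∈ FIRST of a nullable right-hand side, so two nullable alternatives also conflict).

FIRST sets of the non-terminals at (or reachable through a nullable prefix from) the front of some alternative:
  FIRST(F) = { 'b' }

Productions for L:
  L → F: FIRST = { 'b' }
  L → ε: FIRST = { ε }
  L → d x: FIRST = { 'd' }
  L → d b: FIRST = { 'd' }
Productions for F:
  F → b L d: FIRST = { 'b' }
  F → b: FIRST = { 'b' }

Conflict for L: L → d x and L → d b
  Overlap: { 'd' }
Conflict for F: F → b L d and F → b
  Overlap: { 'b' }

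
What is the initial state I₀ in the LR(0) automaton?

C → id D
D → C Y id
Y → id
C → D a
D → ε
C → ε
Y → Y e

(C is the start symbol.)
First, augment the grammar with C' → C
I₀ = CLOSURE({ [C' → . C] }):
  [C' → . C] has the dot before C: add [C → . id D], [C → . D a], [C → .]
  [C → . D a] has the dot before D: add [D → . C Y id], [D → .]
No further items can be added.

I₀ = { [C → . D a], [C → . id D], [C → .], [C' → . C], [D → . C Y id], [D → .] }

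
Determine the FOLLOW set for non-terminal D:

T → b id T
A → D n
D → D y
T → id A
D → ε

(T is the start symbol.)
{ 'n', 'y' }

In A → D n: D is followed by n, add FIRST(n) \ {ε} = { 'n' }
In D → D y: D is followed by y, add FIRST(y) \ {ε} = { 'y' }

Taking the union: FOLLOW(D) = { 'n', 'y' }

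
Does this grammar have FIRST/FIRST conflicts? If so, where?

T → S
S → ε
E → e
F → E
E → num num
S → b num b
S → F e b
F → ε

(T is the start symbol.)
No FIRST/FIRST conflicts.

FIRST sets of the non-terminals at (or reachable through a nullable prefix from) the front of some alternative:
  FIRST(F) = { 'e', 'num', ε }
  FIRST(E) = { 'e', 'num' }

Productions for S:
  S → ε: FIRST = { ε }
  S → b num b: FIRST = { 'b' }
  S → F e b: FIRST = { 'e', 'num' }
Productions for E:
  E → e: FIRST = { 'e' }
  E → num num: FIRST = { 'num' }
Productions for F:
  F → E: FIRST = { 'e', 'num' }
  F → ε: FIRST = { ε }
T has only one production, so no FIRST/FIRST conflict is possible there.

All alternatives of each non-terminal have pairwise disjoint FIRST sets.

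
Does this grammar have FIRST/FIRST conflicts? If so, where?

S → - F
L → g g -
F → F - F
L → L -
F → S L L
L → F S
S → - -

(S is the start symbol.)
A FIRST/FIRST conflict occurs when two productions N → α and N → β for the same non-terminal have FIRST(α) ∩ FIRST(β) ≠ ∅ (with ε ∈ FIRST of a nullable right-hand side, so two nullable alternatives also conflict).

FIRST sets of the non-terminals at (or reachable through a nullable prefix from) the front of some alternative:
  FIRST(L) = { '-', 'g' }
  FIRST(F) = { '-' }
  FIRST(S) = { '-' }

Productions for S:
  S → - F: FIRST = { '-' }
  S → - -: FIRST = { '-' }
Productions for L:
  L → g g -: FIRST = { 'g' }
  L → L -: FIRST = { '-', 'g' }
  L → F S: FIRST = { '-' }
Productions for F:
  F → F - F: FIRST = { '-' }
  F → S L L: FIRST = { '-' }

Conflict for S: S → - F and S → - -
  Overlap: { '-' }
Conflict for L: L → g g - and L → L -
  Overlap: { 'g' }
Conflict for L: L → L - and L → F S
  Overlap: { '-' }
Conflict for F: F → F - F and F → S L L
  Overlap: { '-' }

Answer: Yes. S → '-' F / S → '-' '-' on { '-' }; L → g g '-' / L → L '-' on { 'g' }; L → L '-' / L → F S on { '-' }; F → F '-' F / F → S L L on { '-' }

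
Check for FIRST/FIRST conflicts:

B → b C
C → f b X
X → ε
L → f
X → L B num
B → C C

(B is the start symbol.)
No FIRST/FIRST conflicts.

A FIRST/FIRST conflict occurs when two productions N → α and N → β for the same non-terminal have FIRST(α) ∩ FIRST(β) ≠ ∅ (with ε ∈ FIRST of a nullable right-hand side, so two nullable alternatives also conflict).

FIRST sets of the non-terminals at (or reachable through a nullable prefix from) the front of some alternative:
  FIRST(C) = { 'f' }
  FIRST(L) = { 'f' }

Productions for B:
  B → b C: FIRST = { 'b' }
  B → C C: FIRST = { 'f' }
Productions for X:
  X → ε: FIRST = { ε }
  X → L B num: FIRST = { 'f' }
C, L have only one production, so no FIRST/FIRST conflict is possible there.

All alternatives of each non-terminal have pairwise disjoint FIRST sets.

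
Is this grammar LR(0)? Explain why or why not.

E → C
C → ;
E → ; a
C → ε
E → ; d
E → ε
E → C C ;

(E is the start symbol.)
No. Shift-reduce conflict between [C → .] and [C → . ;]

A grammar is LR(0) if no state in the canonical LR(0) collection has:
  - both a shift item (dot before a terminal) and a complete item (shift-reduce conflict), or
  - two or more complete items (reduce-reduce conflict; the accept item [E' → E .] counts as a complete item here).

Augment with E' → E and build the canonical LR(0) collection (I0 = CLOSURE({[E' → . E]}), then GOTO on every symbol after a dot until no new states appear). It has 9 states:
  I0: { [C → . ;], [C → .], [E → . ; a], [E → . ; d], [E → . C C ;], [E → . C], [E → .], [E' → . E] }  — shift, 2 reduces
  I1: { [C → ; .], [E → ; . a], [E → ; . d] }  — shift, reduce
  I2: { [C → . ;], [C → .], [E → C . C ;], [E → C .] }  — shift, 2 reduces
  I3: { [E' → E .] }  — accept
  I4: { [C → ; .] }  — reduce
  I5: { [E → C C . ;] }  — shift
  I6: { [E → C C ; .] }  — reduce
  I7: { [E → ; a .] }  — reduce
  I8: { [E → ; d .] }  — reduce

Conflict in state I0:
  Shift-reduce conflict between [C → .] and [C → . ;]
So the grammar is NOT LR(0).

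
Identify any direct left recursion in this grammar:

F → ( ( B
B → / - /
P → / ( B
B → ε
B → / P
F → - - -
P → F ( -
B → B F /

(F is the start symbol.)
F → ( ( B: starts with '('
B → / - /: starts with '/'
P → / ( B: starts with '/'
B → ε: starts with ε
B → / P: starts with '/'
F → - - -: starts with '-'
P → F ( -: starts with F
B → B F /: LEFT RECURSIVE (starts with B)

The grammar has direct left recursion on: B.

Answer: Yes, B is left-recursive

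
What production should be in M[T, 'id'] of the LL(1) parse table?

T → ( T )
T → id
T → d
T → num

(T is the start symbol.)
To find M[T, 'id'], we find productions for T where 'id' is in the predict set (PREDICT(N → α) = (FIRST(α) \ {ε}) ∪ (FOLLOW(N) if α ⇒* ε)).

T → ( T ): PREDICT = { '(' }
T → id: PREDICT = { 'id' }
  'id' is in predict set, so this production goes in M[T, 'id']
T → d: PREDICT = { 'd' }
T → num: PREDICT = { 'num' }

M[T, 'id'] = T → id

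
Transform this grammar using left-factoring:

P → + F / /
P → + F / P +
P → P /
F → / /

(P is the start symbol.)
P → + F / P'
P' → /
P' → P +
P → P /
F → / /

Left-factoring transforms A → αβ₁ | αβ₂ into A → αA' and A' → β₁ | β₂
(α is the longest common prefix among the alternatives). Repeat until
no nonterminal has two alternatives with a common prefix.

Round 1: P has alternatives sharing prefix '+ F /'. Introduce P': P → + F / P'
  Add: P' → /
  Add: P' → P +

No remaining common prefixes — done.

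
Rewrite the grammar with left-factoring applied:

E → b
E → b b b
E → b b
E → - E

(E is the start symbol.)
Left-factoring transforms A → αβ₁ | αβ₂ into A → αA' and A' → β₁ | β₂
(α is the longest common prefix among the alternatives). Repeat until
no nonterminal has two alternatives with a common prefix.

Round 1: E has alternatives sharing prefix 'b'. Introduce E': E → b E'
  Add: E' → ε
  Add: E' → b b
  Add: E' → b

Round 2: E' has alternatives sharing prefix 'b'. Introduce E'': E' → b E''
  Add: E'' → b
  Add: E'' → ε

No remaining common prefixes — done.

Resulting grammar:
E → b E'
E' → ε
E' → b E''
E'' → b
E'' → ε
E → - E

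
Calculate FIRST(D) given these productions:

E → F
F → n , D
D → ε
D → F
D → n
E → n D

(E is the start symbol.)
{ 'n', ε }

To compute FIRST(D), examine every production with D on the left-hand side, reading each right-hand side left to right until a non-nullable symbol is reached.

FIRST sets of the other non-terminals involved (by the same procedure, iterated to a fixed point):
  FIRST(F) = { 'n' }

From D → ε:
  - ε-production, so ε ∈ FIRST(D)
From D → F:
  - F is a non-terminal: add FIRST(F) \ {ε} = { 'n' }
    F is not nullable, so stop
From D → n:
  - n is a terminal: add 'n' and stop

Collecting: FIRST(D) = { 'n', ε }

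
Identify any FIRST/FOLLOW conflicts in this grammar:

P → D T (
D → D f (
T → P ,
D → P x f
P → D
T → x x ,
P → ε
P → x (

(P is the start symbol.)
Yes. P → D T '(' with FOLLOW(P) on { 'x' }; P → D with FOLLOW(P) on { 'x' }; P → x '(' with FOLLOW(P) on { 'x' }

A FIRST/FOLLOW conflict occurs when a non-terminal N has a nullable alternative N → β (β ⇒* ε) and another alternative N → α with FIRST(α) ∩ FOLLOW(N) ≠ ∅: on such a lookahead the parser cannot decide between expanding α and letting N vanish via β.

Nullable non-terminals: P.
FIRST sets used below: FIRST(D) = { 'x' }

P: nullable alternative(s) P → ε; FOLLOW(P) = { $, ',', 'x' }
  P → D T (: FIRST \ {ε} = { 'x' } — overlaps FOLLOW(P) on { 'x' }: CONFLICT
  P → D: FIRST \ {ε} = { 'x' } — overlaps FOLLOW(P) on { 'x' }: CONFLICT
  P → ε: FIRST \ {ε} = { } — this is the only nullable alternative, skip
  P → x (: FIRST \ {ε} = { 'x' } — overlaps FOLLOW(P) on { 'x' }: CONFLICT

D, T have no nullable alternative, so no FIRST/FOLLOW check is needed there.

So the grammar has 3 FIRST/FOLLOW conflicts (marked CONFLICT above).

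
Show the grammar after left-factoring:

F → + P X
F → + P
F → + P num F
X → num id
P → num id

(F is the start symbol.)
F → + P F'
F' → X
F' → ε
F' → num F
X → num id
P → num id

Left-factoring transforms A → αβ₁ | αβ₂ into A → αA' and A' → β₁ | β₂
(α is the longest common prefix among the alternatives). Repeat until
no nonterminal has two alternatives with a common prefix.

Round 1: F has alternatives sharing prefix '+ P'. Introduce F': F → + P F'
  Add: F' → X
  Add: F' → ε
  Add: F' → num F

No remaining common prefixes — done.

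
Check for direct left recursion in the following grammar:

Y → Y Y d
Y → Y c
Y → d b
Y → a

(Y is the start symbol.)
Yes, Y is left-recursive

Direct left recursion occurs when N → N α for some non-terminal N (the right-hand side begins with the left-hand side itself).

Y → Y Y d: LEFT RECURSIVE (starts with Y)
Y → Y c: LEFT RECURSIVE (starts with Y)
Y → d b: starts with d
Y → a: starts with a

The grammar has direct left recursion on: Y.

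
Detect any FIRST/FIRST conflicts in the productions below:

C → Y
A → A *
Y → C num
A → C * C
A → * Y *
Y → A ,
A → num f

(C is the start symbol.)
Yes. A → A '*' / A → C '*' C on { '*', 'num' }; A → A '*' / A → '*' Y '*' on { '*' }; A → A '*' / A → num f on { 'num' }; A → C '*' C / A → '*' Y '*' on { '*' }; A → C '*' C / A → num f on { 'num' }; Y → C num / Y → A ',' on { '*', 'num' }

A FIRST/FIRST conflict occurs when two productions N → α and N → β for the same non-terminal have FIRST(α) ∩ FIRST(β) ≠ ∅ (with ε ∈ FIRST of a nullable right-hand side, so two nullable alternatives also conflict).

FIRST sets of the non-terminals at (or reachable through a nullable prefix from) the front of some alternative:
  FIRST(A) = { '*', 'num' }
  FIRST(C) = { '*', 'num' }

Productions for A:
  A → A *: FIRST = { '*', 'num' }
  A → C * C: FIRST = { '*', 'num' }
  A → * Y *: FIRST = { '*' }
  A → num f: FIRST = { 'num' }
Productions for Y:
  Y → C num: FIRST = { '*', 'num' }
  Y → A ,: FIRST = { '*', 'num' }
C has only one production, so no FIRST/FIRST conflict is possible there.

Conflict for A: A → A * and A → C * C
  Overlap: { '*', 'num' }
Conflict for A: A → A * and A → * Y *
  Overlap: { '*' }
Conflict for A: A → A * and A → num f
  Overlap: { 'num' }
Conflict for A: A → C * C and A → * Y *
  Overlap: { '*' }
Conflict for A: A → C * C and A → num f
  Overlap: { 'num' }
Conflict for Y: Y → C num and Y → A ,
  Overlap: { '*', 'num' }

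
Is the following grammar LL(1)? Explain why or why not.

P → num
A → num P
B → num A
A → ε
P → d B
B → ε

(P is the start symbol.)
Yes, the grammar is LL(1).

Relevant sets:
  FOLLOW(A) = { $ }
  FOLLOW(B) = { $ }

For P:
  PREDICT(P → num) = { 'num' }
  PREDICT(P → d B) = { 'd' }
For A:
  PREDICT(A → num P) = { 'num' }
  PREDICT(A → ε) = { $ }
For B:
  PREDICT(B → num A) = { 'num' }
  PREDICT(B → ε) = { $ }

All predict sets are disjoint. The grammar IS LL(1).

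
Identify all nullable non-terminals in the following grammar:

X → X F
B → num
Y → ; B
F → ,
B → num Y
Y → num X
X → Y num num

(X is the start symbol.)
There are no ε-productions, so no non-terminal can derive ε.
No non-terminals are nullable.

Answer: None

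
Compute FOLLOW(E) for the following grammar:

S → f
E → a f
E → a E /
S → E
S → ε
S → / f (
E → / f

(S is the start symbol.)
{ $, '/' }

In E → a E /: E is followed by '/', add FIRST('/') \ {ε} = { '/' }
In S → E: E is at the end, add FOLLOW(S)

The FOLLOW sets referred to above (computed the same way, to a fixed point):
  FOLLOW(S) = { $ }

Taking the union: FOLLOW(E) = { $, '/' }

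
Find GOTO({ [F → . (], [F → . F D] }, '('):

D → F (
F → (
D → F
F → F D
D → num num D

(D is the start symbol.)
{ [F → ( .] }

GOTO(I, '(') = CLOSURE({ [A → αX.β] : [A → α.Xβ] ∈ I, X = '(' })

Items with dot before '(', with the dot advanced:
  [F → . (] → [F → ( .]
Closure adds nothing (no advanced item has the dot before a non-terminal).

GOTO = { [F → ( .] }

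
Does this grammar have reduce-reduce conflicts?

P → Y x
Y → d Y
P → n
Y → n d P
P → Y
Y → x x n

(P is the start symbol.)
A reduce-reduce conflict occurs when an LR(0) state has two complete items [A → α .] and [B → β .] — both call for a reduction, and with no lookahead the parser cannot choose between them.

Augment with P' → P and build the canonical LR(0) collection (I0 = CLOSURE({[P' → . P]}), then GOTO on every symbol after a dot until no new states appear). It has 13 states:
  I0: { [P → . Y x], [P → . Y], [P → . n], [P' → . P], [Y → . d Y], [Y → . n d P], [Y → . x x n] }  — shift
  I1: { [P' → P .] }  — accept
  I2: { [P → Y . x], [P → Y .] }  — shift, reduce
  I3: { [Y → . d Y], [Y → . n d P], [Y → . x x n], [Y → d . Y] }  — shift
  I4: { [P → n .], [Y → n . d P] }  — shift, reduce
  I5: { [Y → x . x n] }  — shift
  I6: { [Y → x x . n] }  — shift
  I7: { [Y → x x n .] }  — reduce
  I8: { [P → . Y x], [P → . Y], [P → . n], [Y → . d Y], [Y → . n d P], [Y → . x x n], [Y → n d . P] }  — shift
  I9: { [Y → n d P .] }  — reduce
  I10: { [Y → d Y .] }  — reduce
  I11: { [Y → n . d P] }  — shift
  I12: { [P → Y x .] }  — reduce

No state contains more than one complete item.

Answer: No reduce-reduce conflicts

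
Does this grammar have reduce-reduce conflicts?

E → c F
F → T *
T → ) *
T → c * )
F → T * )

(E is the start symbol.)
A reduce-reduce conflict occurs when an LR(0) state has two complete items [A → α .] and [B → β .] — both call for a reduction, and with no lookahead the parser cannot choose between them.

Augment with E' → E and build the canonical LR(0) collection (I0 = CLOSURE({[E' → . E]}), then GOTO on every symbol after a dot until no new states appear). It has 12 states:
  I0: { [E → . c F], [E' → . E] }  — shift
  I1: { [E' → E .] }  — accept
  I2: { [E → c . F], [F → . T * )], [F → . T *], [T → . ) *], [T → . c * )] }  — shift
  I3: { [T → ) . *] }  — shift
  I4: { [E → c F .] }  — reduce
  I5: { [F → T . * )], [F → T . *] }  — shift
  I6: { [T → c . * )] }  — shift
  I7: { [T → c * . )] }  — shift
  I8: { [T → c * ) .] }  — reduce
  I9: { [F → T * . )], [F → T * .] }  — shift, reduce
  I10: { [F → T * ) .] }  — reduce
  I11: { [T → ) * .] }  — reduce

No state contains more than one complete item.

Answer: No reduce-reduce conflicts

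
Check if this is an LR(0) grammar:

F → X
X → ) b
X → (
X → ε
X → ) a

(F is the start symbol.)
Augment with F' → F and build the canonical LR(0) collection (I0 = CLOSURE({[F' → . F]}), then GOTO on every symbol after a dot until no new states appear). It has 7 states:
  I0: { [F → . X], [F' → . F], [X → . (], [X → . ) a], [X → . ) b], [X → .] }  — shift, reduce
  I1: { [X → ( .] }  — reduce
  I2: { [X → ) . a], [X → ) . b] }  — shift
  I3: { [F' → F .] }  — accept
  I4: { [F → X .] }  — reduce
  I5: { [X → ) a .] }  — reduce
  I6: { [X → ) b .] }  — reduce

Conflict in state I0:
  Shift-reduce conflict between [X → .] and [X → . (]
So the grammar is NOT LR(0).

Answer: No. Shift-reduce conflict between [X → .] and [X → . (]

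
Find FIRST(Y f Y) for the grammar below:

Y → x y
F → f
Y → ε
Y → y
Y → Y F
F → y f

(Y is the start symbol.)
FIRST sets of the non-terminals involved (from the grammar, by fixed-point iteration):
  FIRST(Y) = { 'f', 'x', 'y', ε }

To compute FIRST(Y f Y), process the symbols left to right:
Symbol Y is a non-terminal. Add FIRST(Y) \ {ε} = { 'f', 'x', 'y' }
Y is nullable (ε ∈ FIRST(Y)), continue to the next symbol.
Symbol f is a terminal. Add 'f' and stop.
FIRST(Y f Y) = { 'f', 'x', 'y' }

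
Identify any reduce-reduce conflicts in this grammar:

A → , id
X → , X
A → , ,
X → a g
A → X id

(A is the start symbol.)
No reduce-reduce conflicts

A reduce-reduce conflict occurs when an LR(0) state has two complete items [A → α .] and [B → β .] — both call for a reduction, and with no lookahead the parser cannot choose between them.

Augment with A' → A and build the canonical LR(0) collection (I0 = CLOSURE({[A' → . A]}), then GOTO on every symbol after a dot until no new states appear). It has 11 states:
  I0: { [A → . , ,], [A → . , id], [A → . X id], [A' → . A], [X → . , X], [X → . a g] }  — shift
  I1: { [A → , . ,], [A → , . id], [X → , . X], [X → . , X], [X → . a g] }  — shift
  I2: { [A' → A .] }  — accept
  I3: { [A → X . id] }  — shift
  I4: { [X → a . g] }  — shift
  I5: { [X → a g .] }  — reduce
  I6: { [A → X id .] }  — reduce
  I7: { [A → , , .], [X → , . X], [X → . , X], [X → . a g] }  — shift, reduce
  I8: { [X → , X .] }  — reduce
  I9: { [A → , id .] }  — reduce
  I10: { [X → , . X], [X → . , X], [X → . a g] }  — shift

No state contains more than one complete item.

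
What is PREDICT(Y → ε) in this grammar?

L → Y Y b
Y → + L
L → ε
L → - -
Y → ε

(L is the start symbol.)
PREDICT(Y → ε) = (FIRST(RHS) \ {ε}) ∪ (FOLLOW(Y) if ε ∈ FIRST(RHS), i.e. RHS ⇒* ε)
The right-hand side is ε (FIRST(ε) = { ε }), so the predict set is FOLLOW(Y) = { '+', 'b' }
PREDICT(Y → ε) = { '+', 'b' }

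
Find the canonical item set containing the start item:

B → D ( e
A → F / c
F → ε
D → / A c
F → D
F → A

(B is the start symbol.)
First, augment the grammar with B' → B
I₀ = CLOSURE({ [B' → . B] }):
  [B' → . B] has the dot before B: add [B → . D ( e]
  [B → . D ( e] has the dot before D: add [D → . / A c]
No further items can be added.

I₀ = { [B → . D ( e], [B' → . B], [D → . / A c] }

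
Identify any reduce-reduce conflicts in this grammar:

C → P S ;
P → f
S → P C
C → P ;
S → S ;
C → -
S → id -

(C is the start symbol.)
Yes — I10: [C → P S ; .] vs [S → S ; .]

Augment with C' → C and build the canonical LR(0) collection (I0 = CLOSURE({[C' → . C]}), then GOTO on every symbol after a dot until no new states appear). It has 12 states:
  I0: { [C → . -], [C → . P ;], [C → . P S ;], [C' → . C], [P → . f] }  — shift
  I1: { [C → - .] }  — reduce
  I2: { [C' → C .] }  — accept
  I3: { [C → P . ;], [C → P . S ;], [P → . f], [S → . P C], [S → . S ;], [S → . id -] }  — shift
  I4: { [P → f .] }  — reduce
  I5: { [C → P ; .] }  — reduce
  I6: { [C → . -], [C → . P ;], [C → . P S ;], [P → . f], [S → P . C] }  — shift
  I7: { [C → P S . ;], [S → S . ;] }  — shift
  I8: { [S → id . -] }  — shift
  I9: { [S → id - .] }  — reduce
  I10: { [C → P S ; .], [S → S ; .] }  — 2 reduces
  I11: { [S → P C .] }  — reduce

I10 contains complete items [C → P S ; .], [S → S ; .] — reduce-reduce conflict.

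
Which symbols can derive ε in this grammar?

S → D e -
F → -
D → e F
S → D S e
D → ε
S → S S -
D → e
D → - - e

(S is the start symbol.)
{ 'D' }

ε-productions: D → ε
So D is immediately nullable.
No further non-terminal can be added: every production for the remaining non-terminals contains a terminal or a non-nullable non-terminal.
Nullable = { 'D' }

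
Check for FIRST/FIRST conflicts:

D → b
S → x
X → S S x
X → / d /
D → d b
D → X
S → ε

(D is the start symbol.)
A FIRST/FIRST conflict occurs when two productions N → α and N → β for the same non-terminal have FIRST(α) ∩ FIRST(β) ≠ ∅ (with ε ∈ FIRST of a nullable right-hand side, so two nullable alternatives also conflict).

FIRST sets of the non-terminals at (or reachable through a nullable prefix from) the front of some alternative:
  FIRST(X) = { '/', 'x' }
  FIRST(S) = { 'x', ε }

Productions for D:
  D → b: FIRST = { 'b' }
  D → d b: FIRST = { 'd' }
  D → X: FIRST = { '/', 'x' }
Productions for S:
  S → x: FIRST = { 'x' }
  S → ε: FIRST = { ε }
Productions for X:
  X → S S x: FIRST = { 'x' }
  X → / d /: FIRST = { '/' }

All alternatives of each non-terminal have pairwise disjoint FIRST sets.

Answer: No FIRST/FIRST conflicts.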